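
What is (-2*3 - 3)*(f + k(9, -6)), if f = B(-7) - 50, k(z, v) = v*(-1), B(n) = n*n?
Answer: -45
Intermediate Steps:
B(n) = n²
k(z, v) = -v
f = -1 (f = (-7)² - 50 = 49 - 50 = -1)
(-2*3 - 3)*(f + k(9, -6)) = (-2*3 - 3)*(-1 - 1*(-6)) = (-6 - 3)*(-1 + 6) = -9*5 = -45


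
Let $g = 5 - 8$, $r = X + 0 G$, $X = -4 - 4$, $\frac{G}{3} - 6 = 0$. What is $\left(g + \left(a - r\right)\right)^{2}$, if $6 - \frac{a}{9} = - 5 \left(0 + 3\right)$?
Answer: $37636$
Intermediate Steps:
$G = 18$ ($G = 18 + 3 \cdot 0 = 18 + 0 = 18$)
$X = -8$
$r = -8$ ($r = -8 + 0 \cdot 18 = -8 + 0 = -8$)
$g = -3$
$a = 189$ ($a = 54 - 9 \left(- 5 \left(0 + 3\right)\right) = 54 - 9 \left(\left(-5\right) 3\right) = 54 - -135 = 54 + 135 = 189$)
$\left(g + \left(a - r\right)\right)^{2} = \left(-3 + \left(189 - -8\right)\right)^{2} = \left(-3 + \left(189 + 8\right)\right)^{2} = \left(-3 + 197\right)^{2} = 194^{2} = 37636$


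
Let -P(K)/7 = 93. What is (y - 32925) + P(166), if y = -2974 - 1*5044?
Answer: -41594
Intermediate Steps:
y = -8018 (y = -2974 - 5044 = -8018)
P(K) = -651 (P(K) = -7*93 = -651)
(y - 32925) + P(166) = (-8018 - 32925) - 651 = -40943 - 651 = -41594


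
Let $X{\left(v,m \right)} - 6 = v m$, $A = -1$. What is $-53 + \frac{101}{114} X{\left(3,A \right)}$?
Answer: $- \frac{1913}{38} \approx -50.342$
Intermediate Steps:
$X{\left(v,m \right)} = 6 + m v$ ($X{\left(v,m \right)} = 6 + v m = 6 + m v$)
$-53 + \frac{101}{114} X{\left(3,A \right)} = -53 + \frac{101}{114} \left(6 - 3\right) = -53 + 101 \cdot \frac{1}{114} \left(6 - 3\right) = -53 + \frac{101}{114} \cdot 3 = -53 + \frac{101}{38} = - \frac{1913}{38}$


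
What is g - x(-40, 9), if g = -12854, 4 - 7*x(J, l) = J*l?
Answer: -12906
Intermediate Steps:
x(J, l) = 4/7 - J*l/7
g - x(-40, 9) = -12854 - (4/7 - ⅐*(-40)*9) = -12854 - (4/7 + 360/7) = -12854 - 1*52 = -12854 - 52 = -12906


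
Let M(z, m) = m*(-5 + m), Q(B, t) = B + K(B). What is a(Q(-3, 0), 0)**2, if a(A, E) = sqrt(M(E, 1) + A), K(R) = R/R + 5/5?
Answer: -5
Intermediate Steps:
K(R) = 2 (K(R) = 1 + 5*(1/5) = 1 + 1 = 2)
Q(B, t) = 2 + B (Q(B, t) = B + 2 = 2 + B)
a(A, E) = sqrt(-4 + A) (a(A, E) = sqrt(1*(-5 + 1) + A) = sqrt(1*(-4) + A) = sqrt(-4 + A))
a(Q(-3, 0), 0)**2 = (sqrt(-4 + (2 - 3)))**2 = (sqrt(-4 - 1))**2 = (sqrt(-5))**2 = (I*sqrt(5))**2 = -5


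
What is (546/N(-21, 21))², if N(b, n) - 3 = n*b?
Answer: 8281/5329 ≈ 1.5539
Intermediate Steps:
N(b, n) = 3 + b*n (N(b, n) = 3 + n*b = 3 + b*n)
(546/N(-21, 21))² = (546/(3 - 21*21))² = (546/(3 - 441))² = (546/(-438))² = (546*(-1/438))² = (-91/73)² = 8281/5329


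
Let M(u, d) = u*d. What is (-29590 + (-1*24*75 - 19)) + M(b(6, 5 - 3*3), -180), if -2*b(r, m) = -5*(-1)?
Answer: -30959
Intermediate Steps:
b(r, m) = -5/2 (b(r, m) = -(-5)*(-1)/2 = -½*5 = -5/2)
M(u, d) = d*u
(-29590 + (-1*24*75 - 19)) + M(b(6, 5 - 3*3), -180) = (-29590 + (-1*24*75 - 19)) - 180*(-5/2) = (-29590 + (-24*75 - 19)) + 450 = (-29590 + (-1800 - 19)) + 450 = (-29590 - 1819) + 450 = -31409 + 450 = -30959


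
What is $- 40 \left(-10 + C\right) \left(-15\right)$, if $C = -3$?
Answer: $-7800$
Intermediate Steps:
$- 40 \left(-10 + C\right) \left(-15\right) = - 40 \left(-10 - 3\right) \left(-15\right) = - 40 \left(\left(-13\right) \left(-15\right)\right) = \left(-40\right) 195 = -7800$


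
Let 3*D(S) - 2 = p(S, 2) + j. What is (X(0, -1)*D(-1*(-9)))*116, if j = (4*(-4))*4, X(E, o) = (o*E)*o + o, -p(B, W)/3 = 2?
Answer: 7888/3 ≈ 2629.3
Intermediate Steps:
p(B, W) = -6 (p(B, W) = -3*2 = -6)
X(E, o) = o + E*o² (X(E, o) = (E*o)*o + o = E*o² + o = o + E*o²)
j = -64 (j = -16*4 = -64)
D(S) = -68/3 (D(S) = ⅔ + (-6 - 64)/3 = ⅔ + (⅓)*(-70) = ⅔ - 70/3 = -68/3)
(X(0, -1)*D(-1*(-9)))*116 = (-(1 + 0*(-1))*(-68/3))*116 = (-(1 + 0)*(-68/3))*116 = (-1*1*(-68/3))*116 = -1*(-68/3)*116 = (68/3)*116 = 7888/3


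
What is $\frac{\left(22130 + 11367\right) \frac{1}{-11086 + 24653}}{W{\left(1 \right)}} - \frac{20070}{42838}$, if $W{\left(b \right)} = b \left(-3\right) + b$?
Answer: $- \frac{989761933}{581183146} \approx -1.703$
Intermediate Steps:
$W{\left(b \right)} = - 2 b$ ($W{\left(b \right)} = - 3 b + b = - 2 b$)
$\frac{\left(22130 + 11367\right) \frac{1}{-11086 + 24653}}{W{\left(1 \right)}} - \frac{20070}{42838} = \frac{\left(22130 + 11367\right) \frac{1}{-11086 + 24653}}{\left(-2\right) 1} - \frac{20070}{42838} = \frac{33497 \cdot \frac{1}{13567}}{-2} - \frac{10035}{21419} = 33497 \cdot \frac{1}{13567} \left(- \frac{1}{2}\right) - \frac{10035}{21419} = \frac{33497}{13567} \left(- \frac{1}{2}\right) - \frac{10035}{21419} = - \frac{33497}{27134} - \frac{10035}{21419} = - \frac{989761933}{581183146}$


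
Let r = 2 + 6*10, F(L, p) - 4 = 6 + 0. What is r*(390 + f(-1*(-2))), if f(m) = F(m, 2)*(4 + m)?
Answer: 27900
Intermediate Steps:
F(L, p) = 10 (F(L, p) = 4 + (6 + 0) = 4 + 6 = 10)
f(m) = 40 + 10*m (f(m) = 10*(4 + m) = 40 + 10*m)
r = 62 (r = 2 + 60 = 62)
r*(390 + f(-1*(-2))) = 62*(390 + (40 + 10*(-1*(-2)))) = 62*(390 + (40 + 10*2)) = 62*(390 + (40 + 20)) = 62*(390 + 60) = 62*450 = 27900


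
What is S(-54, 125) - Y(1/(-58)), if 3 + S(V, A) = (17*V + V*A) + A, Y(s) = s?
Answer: -437667/58 ≈ -7546.0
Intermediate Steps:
S(V, A) = -3 + A + 17*V + A*V (S(V, A) = -3 + ((17*V + V*A) + A) = -3 + ((17*V + A*V) + A) = -3 + (A + 17*V + A*V) = -3 + A + 17*V + A*V)
S(-54, 125) - Y(1/(-58)) = (-3 + 125 + 17*(-54) + 125*(-54)) - 1/(-58) = (-3 + 125 - 918 - 6750) - 1*(-1/58) = -7546 + 1/58 = -437667/58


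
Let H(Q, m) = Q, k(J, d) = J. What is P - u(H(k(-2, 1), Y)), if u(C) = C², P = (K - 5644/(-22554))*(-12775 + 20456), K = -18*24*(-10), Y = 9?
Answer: 374214142514/11277 ≈ 3.3184e+7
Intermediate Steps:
K = 4320 (K = -432*(-10) = 4320)
P = 374214187622/11277 (P = (4320 - 5644/(-22554))*(-12775 + 20456) = (4320 - 5644*(-1/22554))*7681 = (4320 + 2822/11277)*7681 = (48719462/11277)*7681 = 374214187622/11277 ≈ 3.3184e+7)
P - u(H(k(-2, 1), Y)) = 374214187622/11277 - 1*(-2)² = 374214187622/11277 - 1*4 = 374214187622/11277 - 4 = 374214142514/11277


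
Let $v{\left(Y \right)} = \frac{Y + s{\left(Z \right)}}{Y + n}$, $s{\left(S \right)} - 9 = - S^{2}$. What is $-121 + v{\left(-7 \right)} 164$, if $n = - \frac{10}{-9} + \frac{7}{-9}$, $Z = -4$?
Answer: $\frac{1117}{5} \approx 223.4$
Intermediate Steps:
$s{\left(S \right)} = 9 - S^{2}$
$n = \frac{1}{3}$ ($n = \left(-10\right) \left(- \frac{1}{9}\right) + 7 \left(- \frac{1}{9}\right) = \frac{10}{9} - \frac{7}{9} = \frac{1}{3} \approx 0.33333$)
$v{\left(Y \right)} = \frac{-7 + Y}{\frac{1}{3} + Y}$ ($v{\left(Y \right)} = \frac{Y + \left(9 - \left(-4\right)^{2}\right)}{Y + \frac{1}{3}} = \frac{Y + \left(9 - 16\right)}{\frac{1}{3} + Y} = \frac{Y - 7}{\frac{1}{3} + Y} = \frac{-7 + Y}{\frac{1}{3} + Y}$)
$-121 + v{\left(-7 \right)} 164 = -121 + \frac{3 \left(-7 - 7\right)}{1 + 3 \left(-7\right)} 164 = -121 + 3 \frac{1}{1 - 21} \left(-14\right) 164 = -121 + 3 \frac{1}{-20} \left(-14\right) 164 = -121 + 3 \left(- \frac{1}{20}\right) \left(-14\right) 164 = -121 + \frac{21}{10} \cdot 164 = -121 + \frac{1722}{5} = \frac{1117}{5}$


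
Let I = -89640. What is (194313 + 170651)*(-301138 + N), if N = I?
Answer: -142619901992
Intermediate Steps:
N = -89640
(194313 + 170651)*(-301138 + N) = (194313 + 170651)*(-301138 - 89640) = 364964*(-390778) = -142619901992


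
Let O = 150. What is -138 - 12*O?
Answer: -1938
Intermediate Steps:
-138 - 12*O = -138 - 12*150 = -138 - 1800 = -1938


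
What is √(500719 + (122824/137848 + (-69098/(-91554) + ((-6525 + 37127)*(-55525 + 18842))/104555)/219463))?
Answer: √1355617877394445441636984852822354422986115/1645399052823106905 ≈ 707.62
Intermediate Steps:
√(500719 + (122824/137848 + (-69098/(-91554) + ((-6525 + 37127)*(-55525 + 18842))/104555)/219463)) = √(500719 + (122824*(1/137848) + (-69098*(-1/91554) + (30602*(-36683))*(1/104555))*(1/219463))) = √(500719 + (15353/17231 + (34549/45777 - 1122573166*1/104555)*(1/219463))) = √(500719 + (15353/17231 + (34549/45777 - 102052106/9505)*(1/219463))) = √(500719 + (15353/17231 - 4671310868117/435110385*1/219463)) = √(500719 + (15353/17231 - 4671310868117/95490630423255)) = √(500719 + 1385576291319709988/1645399052823106905) = √(823883953906824586074683/1645399052823106905) = √1355617877394445441636984852822354422986115/1645399052823106905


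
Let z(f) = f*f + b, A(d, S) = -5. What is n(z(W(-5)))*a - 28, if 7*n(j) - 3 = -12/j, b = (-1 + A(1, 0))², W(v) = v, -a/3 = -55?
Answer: 16259/427 ≈ 38.077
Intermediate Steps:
a = 165 (a = -3*(-55) = 165)
b = 36 (b = (-1 - 5)² = (-6)² = 36)
z(f) = 36 + f² (z(f) = f*f + 36 = f² + 36 = 36 + f²)
n(j) = 3/7 - 12/(7*j) (n(j) = 3/7 + (-12/j)/7 = 3/7 - 12/(7*j))
n(z(W(-5)))*a - 28 = (3*(-4 + (36 + (-5)²))/(7*(36 + (-5)²)))*165 - 28 = (3*(-4 + (36 + 25))/(7*(36 + 25)))*165 - 28 = ((3/7)*(-4 + 61)/61)*165 - 28 = ((3/7)*(1/61)*57)*165 - 28 = (171/427)*165 - 28 = 28215/427 - 28 = 16259/427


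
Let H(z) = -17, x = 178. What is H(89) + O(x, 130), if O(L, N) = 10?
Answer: -7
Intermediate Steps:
H(89) + O(x, 130) = -17 + 10 = -7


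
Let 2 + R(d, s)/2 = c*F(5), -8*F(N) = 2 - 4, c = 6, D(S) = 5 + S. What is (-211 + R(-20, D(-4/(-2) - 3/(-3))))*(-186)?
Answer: 39432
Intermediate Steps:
F(N) = ¼ (F(N) = -(2 - 4)/8 = -⅛*(-2) = ¼)
R(d, s) = -1 (R(d, s) = -4 + 2*(6*(¼)) = -4 + 2*(3/2) = -4 + 3 = -1)
(-211 + R(-20, D(-4/(-2) - 3/(-3))))*(-186) = (-211 - 1)*(-186) = -212*(-186) = 39432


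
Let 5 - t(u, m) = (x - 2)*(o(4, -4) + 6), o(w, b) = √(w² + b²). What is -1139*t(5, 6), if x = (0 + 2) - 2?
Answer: -19363 - 9112*√2 ≈ -32249.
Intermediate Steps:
o(w, b) = √(b² + w²)
x = 0 (x = 2 - 2 = 0)
t(u, m) = 17 + 8*√2 (t(u, m) = 5 - (0 - 2)*(√((-4)² + 4²) + 6) = 5 - (-2)*(√(16 + 16) + 6) = 5 - (-2)*(√32 + 6) = 5 - (-2)*(4*√2 + 6) = 5 - (-2)*(6 + 4*√2) = 5 - (-12 - 8*√2) = 5 + (12 + 8*√2) = 17 + 8*√2)
-1139*t(5, 6) = -1139*(17 + 8*√2) = -19363 - 9112*√2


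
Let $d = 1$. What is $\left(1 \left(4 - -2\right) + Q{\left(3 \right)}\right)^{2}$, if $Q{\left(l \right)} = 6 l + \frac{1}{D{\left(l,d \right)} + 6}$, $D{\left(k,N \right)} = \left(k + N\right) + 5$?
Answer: $\frac{130321}{225} \approx 579.2$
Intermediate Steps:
$D{\left(k,N \right)} = 5 + N + k$ ($D{\left(k,N \right)} = \left(N + k\right) + 5 = 5 + N + k$)
$Q{\left(l \right)} = \frac{1}{12 + l} + 6 l$ ($Q{\left(l \right)} = 6 l + \frac{1}{\left(5 + 1 + l\right) + 6} = 6 l + \frac{1}{\left(6 + l\right) + 6} = 6 l + \frac{1}{12 + l} = \frac{1}{12 + l} + 6 l$)
$\left(1 \left(4 - -2\right) + Q{\left(3 \right)}\right)^{2} = \left(1 \left(4 - -2\right) + \frac{1 + 6 \cdot 3^{2} + 72 \cdot 3}{12 + 3}\right)^{2} = \left(1 \left(4 + \left(-1 + 3\right)\right) + \frac{1 + 6 \cdot 9 + 216}{15}\right)^{2} = \left(1 \left(4 + 2\right) + \frac{1 + 54 + 216}{15}\right)^{2} = \left(1 \cdot 6 + \frac{1}{15} \cdot 271\right)^{2} = \left(6 + \frac{271}{15}\right)^{2} = \left(\frac{361}{15}\right)^{2} = \frac{130321}{225}$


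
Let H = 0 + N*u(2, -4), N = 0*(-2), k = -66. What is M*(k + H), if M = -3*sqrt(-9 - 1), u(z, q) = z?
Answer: 198*I*sqrt(10) ≈ 626.13*I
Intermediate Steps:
N = 0
M = -3*I*sqrt(10) ≈ -9.4868*I
H = 0 (H = 0 + 0*2 = 0 + 0 = 0)
M*(k + H) = (-3*I*sqrt(10))*(-66 + 0) = -3*I*sqrt(10)*(-66) = 198*I*sqrt(10)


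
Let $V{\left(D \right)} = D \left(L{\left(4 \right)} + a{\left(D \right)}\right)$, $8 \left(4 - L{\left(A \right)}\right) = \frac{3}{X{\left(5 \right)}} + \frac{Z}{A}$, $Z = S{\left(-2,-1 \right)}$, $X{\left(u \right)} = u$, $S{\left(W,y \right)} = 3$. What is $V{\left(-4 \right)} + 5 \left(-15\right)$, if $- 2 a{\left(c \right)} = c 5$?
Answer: $- \frac{5213}{40} \approx -130.32$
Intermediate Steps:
$Z = 3$
$a{\left(c \right)} = - \frac{5 c}{2}$ ($a{\left(c \right)} = - \frac{c 5}{2} = - \frac{5 c}{2}$)
$L{\left(A \right)} = \frac{157}{40} - \frac{3}{8 A}$ ($L{\left(A \right)} = 4 - \frac{\frac{3}{5} + \frac{3}{A}}{8} = 4 - \left(\frac{3}{40} + \frac{3}{8 A}\right) = \frac{157}{40} - \frac{3}{8 A}$)
$V{\left(D \right)} = D \left(\frac{613}{160} - \frac{5 D}{2}\right)$ ($V{\left(D \right)} = D \left(\frac{-15 + 157 \cdot 4}{40 \cdot 4} - \frac{5 D}{2}\right) = D \left(\frac{1}{40} \cdot \frac{1}{4} \left(-15 + 628\right) - \frac{5 D}{2}\right) = D \left(\frac{1}{40} \cdot \frac{1}{4} \cdot 613 - \frac{5 D}{2}\right) = D \left(\frac{613}{160} - \frac{5 D}{2}\right)$)
$V{\left(-4 \right)} + 5 \left(-15\right) = \frac{1}{160} \left(-4\right) \left(613 - -1600\right) + 5 \left(-15\right) = \frac{1}{160} \left(-4\right) \left(613 + 1600\right) - 75 = \frac{1}{160} \left(-4\right) 2213 - 75 = - \frac{2213}{40} - 75 = - \frac{5213}{40}$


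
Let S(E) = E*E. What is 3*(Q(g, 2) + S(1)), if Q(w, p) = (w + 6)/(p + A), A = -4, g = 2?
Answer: -9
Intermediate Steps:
S(E) = E²
Q(w, p) = (6 + w)/(-4 + p) (Q(w, p) = (w + 6)/(p - 4) = (6 + w)/(-4 + p))
3*(Q(g, 2) + S(1)) = 3*((6 + 2)/(-4 + 2) + 1²) = 3*(8/(-2) + 1) = 3*(-½*8 + 1) = 3*(-4 + 1) = 3*(-3) = -9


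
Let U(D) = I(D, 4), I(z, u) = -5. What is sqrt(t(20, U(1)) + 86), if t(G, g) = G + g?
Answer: sqrt(101) ≈ 10.050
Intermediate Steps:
U(D) = -5
sqrt(t(20, U(1)) + 86) = sqrt((20 - 5) + 86) = sqrt(15 + 86) = sqrt(101)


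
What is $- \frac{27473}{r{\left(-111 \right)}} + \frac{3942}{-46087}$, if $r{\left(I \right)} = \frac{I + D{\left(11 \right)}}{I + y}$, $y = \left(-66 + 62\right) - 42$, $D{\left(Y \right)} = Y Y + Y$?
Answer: $\frac{198785176925}{967827} \approx 2.0539 \cdot 10^{5}$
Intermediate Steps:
$D{\left(Y \right)} = Y + Y^{2}$ ($D{\left(Y \right)} = Y^{2} + Y = Y + Y^{2}$)
$y = -46$ ($y = -4 - 42 = -46$)
$r{\left(I \right)} = \frac{132 + I}{-46 + I}$ ($r{\left(I \right)} = \frac{I + 11 \left(1 + 11\right)}{I - 46} = \frac{I + 11 \cdot 12}{-46 + I} = \frac{I + 132}{-46 + I} = \frac{132 + I}{-46 + I}$)
$- \frac{27473}{r{\left(-111 \right)}} + \frac{3942}{-46087} = - \frac{27473}{\frac{1}{-46 - 111} \left(132 - 111\right)} + \frac{3942}{-46087} = - \frac{27473}{\frac{1}{-157} \cdot 21} + 3942 \left(- \frac{1}{46087}\right) = - \frac{27473}{\left(- \frac{1}{157}\right) 21} - \frac{3942}{46087} = - \frac{27473}{- \frac{21}{157}} - \frac{3942}{46087} = \left(-27473\right) \left(- \frac{157}{21}\right) - \frac{3942}{46087} = \frac{4313261}{21} - \frac{3942}{46087} = \frac{198785176925}{967827}$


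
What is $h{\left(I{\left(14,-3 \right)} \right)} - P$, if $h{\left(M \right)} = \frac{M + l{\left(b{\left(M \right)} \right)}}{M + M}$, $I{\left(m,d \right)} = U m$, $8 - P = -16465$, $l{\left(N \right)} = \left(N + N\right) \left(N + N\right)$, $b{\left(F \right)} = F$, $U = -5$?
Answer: $- \frac{33225}{2} \approx -16613.0$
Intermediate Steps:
$l{\left(N \right)} = 4 N^{2}$ ($l{\left(N \right)} = 2 N 2 N = 4 N^{2}$)
$P = 16473$ ($P = 8 - -16465 = 8 + 16465 = 16473$)
$I{\left(m,d \right)} = - 5 m$
$h{\left(M \right)} = \frac{M + 4 M^{2}}{2 M}$ ($h{\left(M \right)} = \frac{M + 4 M^{2}}{M + M} = \frac{M + 4 M^{2}}{2 M}$)
$h{\left(I{\left(14,-3 \right)} \right)} - P = \left(\frac{1}{2} + 2 \left(\left(-5\right) 14\right)\right) - 16473 = \left(\frac{1}{2} + 2 \left(-70\right)\right) - 16473 = \left(\frac{1}{2} - 140\right) - 16473 = - \frac{279}{2} - 16473 = - \frac{33225}{2}$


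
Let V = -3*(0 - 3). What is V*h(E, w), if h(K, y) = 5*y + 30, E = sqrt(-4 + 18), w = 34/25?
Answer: 1656/5 ≈ 331.20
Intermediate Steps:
w = 34/25 (w = 34*(1/25) = 34/25 ≈ 1.3600)
E = sqrt(14) ≈ 3.7417
h(K, y) = 30 + 5*y
V = 9 (V = -3*(-3) = 9)
V*h(E, w) = 9*(30 + 5*(34/25)) = 9*(30 + 34/5) = 9*(184/5) = 1656/5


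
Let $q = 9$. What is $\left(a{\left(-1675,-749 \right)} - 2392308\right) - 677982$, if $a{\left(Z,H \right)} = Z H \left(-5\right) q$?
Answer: $-59526165$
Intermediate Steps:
$a{\left(Z,H \right)} = - 45 H Z$ ($a{\left(Z,H \right)} = Z H \left(-5\right) 9 = H Z \left(-5\right) 9 = - 5 H Z 9 = - 45 H Z$)
$\left(a{\left(-1675,-749 \right)} - 2392308\right) - 677982 = \left(\left(-45\right) \left(-749\right) \left(-1675\right) - 2392308\right) - 677982 = \left(-56455875 - 2392308\right) - 677982 = -58848183 - 677982 = -59526165$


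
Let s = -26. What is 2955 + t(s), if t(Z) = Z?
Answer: 2929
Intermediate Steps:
2955 + t(s) = 2955 - 26 = 2929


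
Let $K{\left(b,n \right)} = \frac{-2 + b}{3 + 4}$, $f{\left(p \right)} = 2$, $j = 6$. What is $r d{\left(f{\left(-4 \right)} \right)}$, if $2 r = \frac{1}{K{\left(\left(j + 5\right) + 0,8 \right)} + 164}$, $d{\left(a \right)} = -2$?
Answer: $- \frac{7}{1157} \approx -0.0060501$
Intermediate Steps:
$K{\left(b,n \right)} = - \frac{2}{7} + \frac{b}{7}$ ($K{\left(b,n \right)} = \frac{-2 + b}{7} = \left(-2 + b\right) \frac{1}{7} = - \frac{2}{7} + \frac{b}{7}$)
$r = \frac{7}{2314}$ ($r = \frac{1}{2 \left(\left(- \frac{2}{7} + \frac{\left(6 + 5\right) + 0}{7}\right) + 164\right)} = \frac{1}{2 \left(\left(- \frac{2}{7} + \frac{11 + 0}{7}\right) + 164\right)} = \frac{1}{2 \left(\left(- \frac{2}{7} + \frac{1}{7} \cdot 11\right) + 164\right)} = \frac{1}{2 \left(\left(- \frac{2}{7} + \frac{11}{7}\right) + 164\right)} = \frac{1}{2 \left(\frac{9}{7} + 164\right)} = \frac{1}{2 \cdot \frac{1157}{7}} = \frac{1}{2} \cdot \frac{7}{1157} = \frac{7}{2314} \approx 0.0030251$)
$r d{\left(f{\left(-4 \right)} \right)} = \frac{7}{2314} \left(-2\right) = - \frac{7}{1157}$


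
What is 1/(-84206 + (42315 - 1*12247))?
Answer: -1/54138 ≈ -1.8471e-5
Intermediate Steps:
1/(-84206 + (42315 - 1*12247)) = 1/(-84206 + (42315 - 12247)) = 1/(-84206 + 30068) = 1/(-54138) = -1/54138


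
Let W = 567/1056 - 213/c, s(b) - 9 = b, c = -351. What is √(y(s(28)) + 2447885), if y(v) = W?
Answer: √28832730482270/3432 ≈ 1564.6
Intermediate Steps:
s(b) = 9 + b
W = 47105/41184 (W = 567/1056 - 213/(-351) = 567*(1/1056) - 213*(-1/351) = 189/352 + 71/117 = 47105/41184 ≈ 1.1438)
y(v) = 47105/41184
√(y(s(28)) + 2447885) = √(47105/41184 + 2447885) = √(100813742945/41184) = √28832730482270/3432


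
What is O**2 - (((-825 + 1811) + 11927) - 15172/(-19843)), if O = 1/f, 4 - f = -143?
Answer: -5537259360236/428787387 ≈ -12914.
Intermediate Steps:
f = 147 (f = 4 - 1*(-143) = 4 + 143 = 147)
O = 1/147 ≈ 0.0068027
O**2 - (((-825 + 1811) + 11927) - 15172/(-19843)) = (1/147)**2 - (((-825 + 1811) + 11927) - 15172/(-19843)) = 1/21609 - ((986 + 11927) - 15172*(-1)/19843) = 1/21609 - (12913 - 1*(-15172/19843)) = 1/21609 - (12913 + 15172/19843) = 1/21609 - 1*256247831/19843 = 1/21609 - 256247831/19843 = -5537259360236/428787387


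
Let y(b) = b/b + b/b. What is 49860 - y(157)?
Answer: 49858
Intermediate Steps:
y(b) = 2 (y(b) = 1 + 1 = 2)
49860 - y(157) = 49860 - 1*2 = 49860 - 2 = 49858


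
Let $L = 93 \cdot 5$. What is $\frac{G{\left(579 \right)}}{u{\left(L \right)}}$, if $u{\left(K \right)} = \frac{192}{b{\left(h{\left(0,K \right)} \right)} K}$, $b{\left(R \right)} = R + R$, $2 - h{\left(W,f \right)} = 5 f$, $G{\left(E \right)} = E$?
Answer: $- \frac{208477635}{32} \approx -6.5149 \cdot 10^{6}$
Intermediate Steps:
$L = 465$
$h{\left(W,f \right)} = 2 - 5 f$
$b{\left(R \right)} = 2 R$
$u{\left(K \right)} = \frac{192}{K \left(4 - 10 K\right)}$ ($u{\left(K \right)} = \frac{192}{2 \left(2 - 5 K\right) K} = \frac{192}{\left(4 - 10 K\right) K} = \frac{192}{K \left(4 - 10 K\right)}$)
$\frac{G{\left(579 \right)}}{u{\left(L \right)}} = \frac{579}{\left(-96\right) \frac{1}{465} \frac{1}{-2 + 5 \cdot 465}} = \frac{579}{\left(-96\right) \frac{1}{465} \frac{1}{-2 + 2325}} = \frac{579}{\left(-96\right) \frac{1}{465} \cdot \frac{1}{2323}} = \frac{579}{- \frac{32}{360065}} = 579 \left(- \frac{360065}{32}\right) = - \frac{208477635}{32}$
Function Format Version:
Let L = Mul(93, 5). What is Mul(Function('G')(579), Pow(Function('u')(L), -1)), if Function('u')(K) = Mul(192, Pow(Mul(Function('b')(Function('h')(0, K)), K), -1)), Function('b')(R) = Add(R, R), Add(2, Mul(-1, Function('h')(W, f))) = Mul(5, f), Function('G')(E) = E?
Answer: Rational(-208477635, 32) ≈ -6.5149e+6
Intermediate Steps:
L = 465
Function('h')(W, f) = Add(2, Mul(-5, f)) (Function('h')(W, f) = Add(2, Mul(-1, Mul(5, f))) = Add(2, Mul(-5, f)))
Function('b')(R) = Mul(2, R)
Function('u')(K) = Mul(192, Pow(K, -1), Pow(Add(4, Mul(-10, K)), -1)) (Function('u')(K) = Mul(192, Pow(Mul(Mul(2, Add(2, Mul(-5, K))), K), -1)) = Mul(192, Pow(Mul(Add(4, Mul(-10, K)), K), -1)) = Mul(192, Pow(Mul(K, Add(4, Mul(-10, K))), -1)) = Mul(192, Mul(Pow(K, -1), Pow(Add(4, Mul(-10, K)), -1))) = Mul(192, Pow(K, -1), Pow(Add(4, Mul(-10, K)), -1)))
Mul(Function('G')(579), Pow(Function('u')(L), -1)) = Mul(579, Pow(Mul(-96, Pow(465, -1), Pow(Add(-2, Mul(5, 465)), -1)), -1)) = Mul(579, Pow(Mul(-96, Rational(1, 465), Pow(Add(-2, 2325), -1)), -1)) = Mul(579, Pow(Mul(-96, Rational(1, 465), Pow(2323, -1)), -1)) = Mul(579, Pow(Mul(-96, Rational(1, 465), Rational(1, 2323)), -1)) = Mul(579, Pow(Rational(-32, 360065), -1)) = Mul(579, Rational(-360065, 32)) = Rational(-208477635, 32)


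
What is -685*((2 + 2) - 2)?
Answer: -1370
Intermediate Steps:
-685*((2 + 2) - 2) = -685*(4 - 2) = -685*2 = -137*10 = -1370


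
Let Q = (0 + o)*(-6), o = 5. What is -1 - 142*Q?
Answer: 4259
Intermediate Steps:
Q = -30 (Q = (0 + 5)*(-6) = 5*(-6) = -30)
-1 - 142*Q = -1 - 142*(-30) = -1 + 4260 = 4259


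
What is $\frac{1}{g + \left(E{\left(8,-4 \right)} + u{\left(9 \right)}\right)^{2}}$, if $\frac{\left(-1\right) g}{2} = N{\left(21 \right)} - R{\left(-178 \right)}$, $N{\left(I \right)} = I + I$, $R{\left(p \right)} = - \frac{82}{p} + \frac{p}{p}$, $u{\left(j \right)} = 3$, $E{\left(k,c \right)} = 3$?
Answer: $- \frac{89}{4012} \approx -0.022183$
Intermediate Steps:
$R{\left(p \right)} = 1 - \frac{82}{p}$ ($R{\left(p \right)} = - \frac{82}{p} + 1 = 1 - \frac{82}{p}$)
$N{\left(I \right)} = 2 I$
$g = - \frac{7216}{89}$ ($g = - 2 \left(2 \cdot 21 - \frac{-82 - 178}{-178}\right) = - 2 \left(42 - \left(- \frac{1}{178}\right) \left(-260\right)\right) = - 2 \left(42 - \frac{130}{89}\right) = \left(-2\right) \frac{3608}{89} = - \frac{7216}{89} \approx -81.079$)
$\frac{1}{g + \left(E{\left(8,-4 \right)} + u{\left(9 \right)}\right)^{2}} = \frac{1}{- \frac{7216}{89} + \left(3 + 3\right)^{2}} = \frac{1}{- \frac{7216}{89} + 6^{2}} = \frac{1}{- \frac{7216}{89} + 36} = \frac{1}{- \frac{4012}{89}} = - \frac{89}{4012}$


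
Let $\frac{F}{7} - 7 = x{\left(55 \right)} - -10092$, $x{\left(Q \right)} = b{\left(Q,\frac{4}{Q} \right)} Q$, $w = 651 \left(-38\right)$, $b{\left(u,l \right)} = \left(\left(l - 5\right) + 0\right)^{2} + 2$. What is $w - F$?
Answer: $- \frac{5805142}{55} \approx -1.0555 \cdot 10^{5}$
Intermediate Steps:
$b{\left(u,l \right)} = 2 + \left(-5 + l\right)^{2}$ ($b{\left(u,l \right)} = \left(\left(-5 + l\right) + 0\right)^{2} + 2 = \left(-5 + l\right)^{2} + 2 = 2 + \left(-5 + l\right)^{2}$)
$w = -24738$
$x{\left(Q \right)} = Q \left(2 + \left(-5 + \frac{4}{Q}\right)^{2}\right)$ ($x{\left(Q \right)} = \left(2 + \left(-5 + \frac{4}{Q}\right)^{2}\right) Q = Q \left(2 + \left(-5 + \frac{4}{Q}\right)^{2}\right)$)
$F = \frac{4444552}{55}$ ($F = 49 + 7 \left(\left(-40 + \frac{16}{55} + 27 \cdot 55\right) - -10092\right) = 49 + 7 \left(\left(-40 + 16 \cdot \frac{1}{55} + 1485\right) + 10092\right) = 49 + 7 \left(\left(-40 + \frac{16}{55} + 1485\right) + 10092\right) = 49 + 7 \left(\frac{79491}{55} + 10092\right) = 49 + 7 \cdot \frac{634551}{55} = 49 + \frac{4441857}{55} = \frac{4444552}{55} \approx 80810.0$)
$w - F = -24738 - \frac{4444552}{55} = - \frac{5805142}{55}$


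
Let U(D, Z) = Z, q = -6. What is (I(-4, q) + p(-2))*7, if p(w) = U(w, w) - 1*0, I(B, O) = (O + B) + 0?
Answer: -84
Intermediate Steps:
I(B, O) = B + O (I(B, O) = (B + O) + 0 = B + O)
p(w) = w (p(w) = w - 1*0 = w + 0 = w)
(I(-4, q) + p(-2))*7 = ((-4 - 6) - 2)*7 = (-10 - 2)*7 = -12*7 = -84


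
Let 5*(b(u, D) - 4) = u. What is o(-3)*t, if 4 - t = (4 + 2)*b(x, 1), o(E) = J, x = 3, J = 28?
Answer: -3304/5 ≈ -660.80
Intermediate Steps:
o(E) = 28
b(u, D) = 4 + u/5
t = -118/5 (t = 4 - (4 + 2)*(4 + (⅕)*3) = 4 - 6*(4 + ⅗) = 4 - 6*23/5 = 4 - 1*138/5 = 4 - 138/5 = -118/5 ≈ -23.600)
o(-3)*t = 28*(-118/5) = -3304/5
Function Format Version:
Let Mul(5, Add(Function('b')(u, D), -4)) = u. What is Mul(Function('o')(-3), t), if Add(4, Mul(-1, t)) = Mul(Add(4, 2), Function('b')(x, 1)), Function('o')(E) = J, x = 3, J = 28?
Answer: Rational(-3304, 5) ≈ -660.80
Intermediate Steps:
Function('o')(E) = 28
Function('b')(u, D) = Add(4, Mul(Rational(1, 5), u))
t = Rational(-118, 5) (t = Add(4, Mul(-1, Mul(Add(4, 2), Add(4, Mul(Rational(1, 5), 3))))) = Add(4, Mul(-1, Mul(6, Add(4, Rational(3, 5))))) = Add(4, Mul(-1, Mul(6, Rational(23, 5)))) = Add(4, Mul(-1, Rational(138, 5))) = Add(4, Rational(-138, 5)) = Rational(-118, 5) ≈ -23.600)
Mul(Function('o')(-3), t) = Mul(28, Rational(-118, 5)) = Rational(-3304, 5)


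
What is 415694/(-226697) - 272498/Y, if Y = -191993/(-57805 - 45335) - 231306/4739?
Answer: 30184619364345740738/5202026490009061 ≈ 5802.5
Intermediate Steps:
Y = -22947046013/488780460 (Y = -191993/(-103140) - 231306*1/4739 = -191993*(-1/103140) - 231306/4739 = 191993/103140 - 231306/4739 = -22947046013/488780460 ≈ -46.948)
415694/(-226697) - 272498/Y = 415694/(-226697) - 272498/(-22947046013/488780460) = 415694*(-1/226697) - 272498*(-488780460/22947046013) = -415694/226697 + 133191697789080/22947046013 = 30184619364345740738/5202026490009061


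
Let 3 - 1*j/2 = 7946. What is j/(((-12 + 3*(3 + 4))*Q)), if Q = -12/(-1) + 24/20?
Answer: -39715/297 ≈ -133.72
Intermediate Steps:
Q = 66/5 (Q = -12*(-1) + 24*(1/20) = 12 + 6/5 = 66/5 ≈ 13.200)
j = -15886 (j = 6 - 2*7946 = 6 - 15892 = -15886)
j/(((-12 + 3*(3 + 4))*Q)) = -15886*5/(66*(-12 + 3*(3 + 4))) = -15886*5/(66*(-12 + 3*7)) = -15886*5/(66*(-12 + 21)) = -15886/(9*(66/5)) = -15886/594/5 = -15886*5/594 = -39715/297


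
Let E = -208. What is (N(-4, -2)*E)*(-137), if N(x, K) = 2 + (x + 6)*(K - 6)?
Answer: -398944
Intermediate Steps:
N(x, K) = 2 + (-6 + K)*(6 + x) (N(x, K) = 2 + (6 + x)*(-6 + K) = 2 + (-6 + K)*(6 + x))
(N(-4, -2)*E)*(-137) = ((-34 - 6*(-4) + 6*(-2) - 2*(-4))*(-208))*(-137) = ((-34 + 24 - 12 + 8)*(-208))*(-137) = -14*(-208)*(-137) = 2912*(-137) = -398944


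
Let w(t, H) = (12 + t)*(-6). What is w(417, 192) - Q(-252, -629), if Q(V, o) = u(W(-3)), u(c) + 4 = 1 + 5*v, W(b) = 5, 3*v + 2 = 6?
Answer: -7733/3 ≈ -2577.7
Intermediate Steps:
v = 4/3 (v = -⅔ + (⅓)*6 = -⅔ + 2 = 4/3 ≈ 1.3333)
u(c) = 11/3 (u(c) = -4 + (1 + 5*(4/3)) = -4 + (1 + 20/3) = -4 + 23/3 = 11/3)
Q(V, o) = 11/3
w(t, H) = -72 - 6*t
w(417, 192) - Q(-252, -629) = (-72 - 6*417) - 1*11/3 = (-72 - 2502) - 11/3 = -2574 - 11/3 = -7733/3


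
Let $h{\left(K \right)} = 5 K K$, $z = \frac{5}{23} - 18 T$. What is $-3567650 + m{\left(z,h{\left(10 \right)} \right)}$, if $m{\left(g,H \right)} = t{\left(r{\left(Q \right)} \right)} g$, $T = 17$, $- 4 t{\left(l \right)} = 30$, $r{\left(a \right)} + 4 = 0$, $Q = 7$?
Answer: $- \frac{164006405}{46} \approx -3.5654 \cdot 10^{6}$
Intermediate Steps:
$r{\left(a \right)} = -4$ ($r{\left(a \right)} = -4 + 0 = -4$)
$t{\left(l \right)} = - \frac{15}{2}$ ($t{\left(l \right)} = \left(- \frac{1}{4}\right) 30 = - \frac{15}{2}$)
$z = - \frac{7033}{23}$ ($z = \frac{5}{23} - 306 = - \frac{7033}{23} \approx -305.78$)
$h{\left(K \right)} = 5 K^{2}$
$m{\left(g,H \right)} = - \frac{15 g}{2}$
$-3567650 + m{\left(z,h{\left(10 \right)} \right)} = -3567650 - - \frac{105495}{46} = -3567650 + \frac{105495}{46} = - \frac{164006405}{46}$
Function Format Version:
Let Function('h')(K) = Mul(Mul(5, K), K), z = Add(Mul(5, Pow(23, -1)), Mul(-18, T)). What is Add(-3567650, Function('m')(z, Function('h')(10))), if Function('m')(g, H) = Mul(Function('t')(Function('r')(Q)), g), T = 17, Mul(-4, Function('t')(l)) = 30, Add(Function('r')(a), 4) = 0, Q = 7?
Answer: Rational(-164006405, 46) ≈ -3.5654e+6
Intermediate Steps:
Function('r')(a) = -4 (Function('r')(a) = Add(-4, 0) = -4)
Function('t')(l) = Rational(-15, 2) (Function('t')(l) = Mul(Rational(-1, 4), 30) = Rational(-15, 2))
z = Rational(-7033, 23) (z = Add(Mul(5, Pow(23, -1)), Mul(-18, 17)) = Add(Mul(5, Rational(1, 23)), -306) = Add(Rational(5, 23), -306) = Rational(-7033, 23) ≈ -305.78)
Function('h')(K) = Mul(5, Pow(K, 2))
Function('m')(g, H) = Mul(Rational(-15, 2), g)
Add(-3567650, Function('m')(z, Function('h')(10))) = Add(-3567650, Mul(Rational(-15, 2), Rational(-7033, 23))) = Add(-3567650, Rational(105495, 46)) = Rational(-164006405, 46)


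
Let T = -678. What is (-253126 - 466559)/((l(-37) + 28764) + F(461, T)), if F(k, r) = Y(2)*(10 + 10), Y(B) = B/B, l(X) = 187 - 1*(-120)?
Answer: -239895/9697 ≈ -24.739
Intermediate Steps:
l(X) = 307 (l(X) = 187 + 120 = 307)
Y(B) = 1
F(k, r) = 20 (F(k, r) = 1*(10 + 10) = 1*20 = 20)
(-253126 - 466559)/((l(-37) + 28764) + F(461, T)) = (-253126 - 466559)/((307 + 28764) + 20) = -719685/(29071 + 20) = -719685/29091 = -719685*1/29091 = -239895/9697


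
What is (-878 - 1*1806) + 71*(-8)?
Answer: -3252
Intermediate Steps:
(-878 - 1*1806) + 71*(-8) = (-878 - 1806) - 568 = -2684 - 568 = -3252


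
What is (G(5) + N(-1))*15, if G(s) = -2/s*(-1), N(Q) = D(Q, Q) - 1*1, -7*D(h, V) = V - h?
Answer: -9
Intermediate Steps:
D(h, V) = -V/7 + h/7 (D(h, V) = -(V - h)/7 = -V/7 + h/7)
N(Q) = -1 (N(Q) = (-Q/7 + Q/7) - 1*1 = 0 - 1 = -1)
G(s) = 2/s
(G(5) + N(-1))*15 = (2/5 - 1)*15 = (2*(⅕) - 1)*15 = (⅖ - 1)*15 = -⅗*15 = -9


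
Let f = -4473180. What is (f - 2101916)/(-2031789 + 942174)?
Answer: 6575096/1089615 ≈ 6.0343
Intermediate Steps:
(f - 2101916)/(-2031789 + 942174) = (-4473180 - 2101916)/(-2031789 + 942174) = -6575096/(-1089615) = -6575096*(-1/1089615) = 6575096/1089615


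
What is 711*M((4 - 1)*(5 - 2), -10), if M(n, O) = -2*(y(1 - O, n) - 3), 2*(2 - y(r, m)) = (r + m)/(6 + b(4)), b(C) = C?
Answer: 2844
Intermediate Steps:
y(r, m) = 2 - m/20 - r/20 (y(r, m) = 2 - (r + m)/(2*(6 + 4)) = 2 - (m + r)/(2*10) = 2 - (m/10 + r/10)/2 = 2 + (-m/20 - r/20) = 2 - m/20 - r/20)
M(n, O) = 21/10 - O/10 + n/10 (M(n, O) = -2*((2 - n/20 - (1 - O)/20) - 3) = -2*((2 - n/20 + (-1/20 + O/20)) - 3) = -2*((39/20 - n/20 + O/20) - 3) = -2*(-21/20 - n/20 + O/20) = 21/10 - O/10 + n/10)
711*M((4 - 1)*(5 - 2), -10) = 711*(21/10 - ⅒*(-10) + ((4 - 1)*(5 - 2))/10) = 711*(21/10 + 1 + (3*3)/10) = 711*(21/10 + 1 + (⅒)*9) = 711*(21/10 + 1 + 9/10) = 711*4 = 2844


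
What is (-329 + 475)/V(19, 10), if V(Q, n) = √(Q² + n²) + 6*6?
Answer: 5256/835 - 146*√461/835 ≈ 2.5404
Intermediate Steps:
V(Q, n) = 36 + √(Q² + n²) (V(Q, n) = √(Q² + n²) + 36 = 36 + √(Q² + n²))
(-329 + 475)/V(19, 10) = (-329 + 475)/(36 + √(19² + 10²)) = 146/(36 + √(361 + 100)) = 146/(36 + √461)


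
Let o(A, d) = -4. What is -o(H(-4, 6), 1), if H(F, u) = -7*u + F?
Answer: 4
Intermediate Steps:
H(F, u) = F - 7*u
-o(H(-4, 6), 1) = -1*(-4) = 4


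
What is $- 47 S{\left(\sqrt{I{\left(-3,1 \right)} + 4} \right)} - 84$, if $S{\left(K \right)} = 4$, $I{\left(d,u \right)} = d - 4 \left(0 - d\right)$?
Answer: $-272$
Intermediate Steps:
$I{\left(d,u \right)} = 5 d$ ($I{\left(d,u \right)} = d - 4 \left(- d\right) = d + 4 d = 5 d$)
$- 47 S{\left(\sqrt{I{\left(-3,1 \right)} + 4} \right)} - 84 = \left(-47\right) 4 - 84 = -188 - 84 = -272$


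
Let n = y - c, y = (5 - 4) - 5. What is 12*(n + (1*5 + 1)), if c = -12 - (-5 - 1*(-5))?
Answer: 168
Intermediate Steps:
c = -12 (c = -12 - (-5 + 5) = -12 - 1*0 = -12 + 0 = -12)
y = -4 (y = 1 - 5 = -4)
n = 8 (n = -4 - 1*(-12) = -4 + 12 = 8)
12*(n + (1*5 + 1)) = 12*(8 + (1*5 + 1)) = 12*(8 + (5 + 1)) = 12*(8 + 6) = 12*14 = 168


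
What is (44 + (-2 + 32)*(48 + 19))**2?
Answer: 4218916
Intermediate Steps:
(44 + (-2 + 32)*(48 + 19))**2 = (44 + 30*67)**2 = (44 + 2010)**2 = 2054**2 = 4218916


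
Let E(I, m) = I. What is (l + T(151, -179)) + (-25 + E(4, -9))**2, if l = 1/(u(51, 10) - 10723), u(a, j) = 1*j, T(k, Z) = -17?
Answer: 4542311/10713 ≈ 424.00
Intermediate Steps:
u(a, j) = j
l = -1/10713 (l = 1/(10 - 10723) = 1/(-10713) = -1/10713 ≈ -9.3344e-5)
(l + T(151, -179)) + (-25 + E(4, -9))**2 = (-1/10713 - 17) + (-25 + 4)**2 = -182122/10713 + (-21)**2 = -182122/10713 + 441 = 4542311/10713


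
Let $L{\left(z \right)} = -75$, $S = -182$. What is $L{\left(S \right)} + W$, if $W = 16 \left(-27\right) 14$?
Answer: $-6123$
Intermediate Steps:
$W = -6048$ ($W = \left(-432\right) 14 = -6048$)
$L{\left(S \right)} + W = -75 - 6048 = -6123$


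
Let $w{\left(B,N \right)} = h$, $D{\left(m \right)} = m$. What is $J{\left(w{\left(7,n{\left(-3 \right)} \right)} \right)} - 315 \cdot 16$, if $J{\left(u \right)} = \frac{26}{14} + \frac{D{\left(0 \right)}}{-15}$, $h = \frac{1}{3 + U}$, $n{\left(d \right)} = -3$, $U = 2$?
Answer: $- \frac{35267}{7} \approx -5038.1$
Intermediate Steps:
$h = \frac{1}{5}$ ($h = \frac{1}{3 + 2} = \frac{1}{5} \approx 0.2$)
$w{\left(B,N \right)} = \frac{1}{5}$
$J{\left(u \right)} = \frac{13}{7}$ ($J{\left(u \right)} = \frac{26}{14} + \frac{0}{-15} = 26 \cdot \frac{1}{14} + 0 \left(- \frac{1}{15}\right) = \frac{13}{7} + 0 = \frac{13}{7}$)
$J{\left(w{\left(7,n{\left(-3 \right)} \right)} \right)} - 315 \cdot 16 = \frac{13}{7} - 315 \cdot 16 = \frac{13}{7} - 5040 = - \frac{35267}{7}$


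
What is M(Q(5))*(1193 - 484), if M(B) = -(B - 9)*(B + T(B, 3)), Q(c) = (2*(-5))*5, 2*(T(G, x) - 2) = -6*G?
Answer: 4266762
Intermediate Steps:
T(G, x) = 2 - 3*G (T(G, x) = 2 + (-6*G)/2 = 2 - 3*G)
Q(c) = -50 (Q(c) = -10*5 = -50)
M(B) = -(-9 + B)*(2 - 2*B) (M(B) = -(B - 9)*(B + (2 - 3*B)) = -(-9 + B)*(2 - 2*B))
M(Q(5))*(1193 - 484) = (18 - 20*(-50) + 2*(-50)**2)*(1193 - 484) = (18 + 1000 + 2*2500)*709 = (18 + 1000 + 5000)*709 = 6018*709 = 4266762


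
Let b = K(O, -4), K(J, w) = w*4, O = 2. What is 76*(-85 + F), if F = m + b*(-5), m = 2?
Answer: -228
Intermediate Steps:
K(J, w) = 4*w
b = -16 (b = 4*(-4) = -16)
F = 82 (F = 2 - 16*(-5) = 2 + 80 = 82)
76*(-85 + F) = 76*(-85 + 82) = 76*(-3) = -228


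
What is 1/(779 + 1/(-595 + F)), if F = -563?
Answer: 1158/902081 ≈ 0.0012837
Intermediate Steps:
1/(779 + 1/(-595 + F)) = 1/(779 + 1/(-595 - 563)) = 1/(779 + 1/(-1158)) = 1/(779 - 1/1158) = 1/(902081/1158) = 1158/902081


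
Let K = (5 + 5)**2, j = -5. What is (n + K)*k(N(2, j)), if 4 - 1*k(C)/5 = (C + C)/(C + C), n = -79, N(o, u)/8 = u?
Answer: 315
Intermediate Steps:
N(o, u) = 8*u
k(C) = 15 (k(C) = 20 - 5*(C + C)/(C + C) = 20 - 5*2*C/(2*C) = 20 - 5*2*C*1/(2*C) = 20 - 5*1 = 20 - 5 = 15)
K = 100 (K = 10**2 = 100)
(n + K)*k(N(2, j)) = (-79 + 100)*15 = 21*15 = 315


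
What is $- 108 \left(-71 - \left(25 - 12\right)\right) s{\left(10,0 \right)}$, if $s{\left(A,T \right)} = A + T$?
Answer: $90720$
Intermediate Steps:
$- 108 \left(-71 - \left(25 - 12\right)\right) s{\left(10,0 \right)} = - 108 \left(-71 - \left(25 - 12\right)\right) \left(10 + 0\right) = - 108 \left(-71 - 13\right) 10 = \left(-108\right) \left(-84\right) 10 = 9072 \cdot 10 = 90720$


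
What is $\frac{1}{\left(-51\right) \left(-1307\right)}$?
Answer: $\frac{1}{66657} \approx 1.5002 \cdot 10^{-5}$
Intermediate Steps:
$\frac{1}{\left(-51\right) \left(-1307\right)} = \frac{1}{66657}$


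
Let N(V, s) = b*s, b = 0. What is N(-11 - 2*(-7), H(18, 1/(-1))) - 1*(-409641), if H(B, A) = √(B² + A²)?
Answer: 409641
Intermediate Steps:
H(B, A) = √(A² + B²)
N(V, s) = 0 (N(V, s) = 0*s = 0)
N(-11 - 2*(-7), H(18, 1/(-1))) - 1*(-409641) = 0 - 1*(-409641) = 0 + 409641 = 409641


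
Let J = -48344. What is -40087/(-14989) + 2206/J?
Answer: 952450097/362314108 ≈ 2.6288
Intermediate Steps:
-40087/(-14989) + 2206/J = -40087/(-14989) + 2206/(-48344) = -40087*(-1/14989) + 2206*(-1/48344) = 40087/14989 - 1103/24172 = 952450097/362314108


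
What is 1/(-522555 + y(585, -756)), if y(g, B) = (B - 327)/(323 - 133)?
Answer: -10/5225607 ≈ -1.9137e-6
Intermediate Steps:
y(g, B) = -327/190 + B/190 (y(g, B) = (-327 + B)/190 = (-327 + B)*(1/190) = -327/190 + B/190)
1/(-522555 + y(585, -756)) = 1/(-522555 + (-327/190 + (1/190)*(-756))) = 1/(-522555 + (-327/190 - 378/95)) = 1/(-522555 - 57/10) = 1/(-5225607/10) = -10/5225607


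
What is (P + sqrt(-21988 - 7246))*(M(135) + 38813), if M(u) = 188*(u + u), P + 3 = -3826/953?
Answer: -598795505/953 + 89573*I*sqrt(29234) ≈ -6.2833e+5 + 1.5315e+7*I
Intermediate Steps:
P = -6685/953 (P = -3 - 3826/953 = -6685/953 ≈ -7.0147)
M(u) = 376*u (M(u) = 188*(2*u) = 376*u)
(P + sqrt(-21988 - 7246))*(M(135) + 38813) = (-6685/953 + sqrt(-21988 - 7246))*(376*135 + 38813) = (-6685/953 + sqrt(-29234))*(50760 + 38813) = (-6685/953 + I*sqrt(29234))*89573 = -598795505/953 + 89573*I*sqrt(29234)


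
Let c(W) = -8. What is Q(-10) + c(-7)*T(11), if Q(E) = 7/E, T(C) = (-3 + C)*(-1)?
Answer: 633/10 ≈ 63.300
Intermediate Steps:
T(C) = 3 - C
Q(-10) + c(-7)*T(11) = 7/(-10) - 8*(3 - 1*11) = 7*(-1/10) - 8*(3 - 11) = -7/10 - 8*(-8) = -7/10 + 64 = 633/10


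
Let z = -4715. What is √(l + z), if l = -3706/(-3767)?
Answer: I*√66893252133/3767 ≈ 68.659*I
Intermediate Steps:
l = 3706/3767 (l = -3706*(-1/3767) = 3706/3767 ≈ 0.98381)
√(l + z) = √(3706/3767 - 4715) = √(-17757699/3767) = I*√66893252133/3767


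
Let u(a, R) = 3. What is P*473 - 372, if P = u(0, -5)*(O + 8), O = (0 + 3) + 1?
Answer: 16656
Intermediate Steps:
O = 4 (O = 3 + 1 = 4)
P = 36 (P = 3*(4 + 8) = 3*12 = 36)
P*473 - 372 = 36*473 - 372 = 17028 - 372 = 16656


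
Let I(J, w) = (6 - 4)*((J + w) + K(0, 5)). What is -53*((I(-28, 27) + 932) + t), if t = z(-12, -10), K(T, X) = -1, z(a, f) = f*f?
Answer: -54484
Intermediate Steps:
z(a, f) = f²
t = 100 (t = (-10)² = 100)
I(J, w) = -2 + 2*J + 2*w (I(J, w) = (6 - 4)*((J + w) - 1) = 2*(-1 + J + w) = -2 + 2*J + 2*w)
-53*((I(-28, 27) + 932) + t) = -53*(((-2 + 2*(-28) + 2*27) + 932) + 100) = -53*(((-2 - 56 + 54) + 932) + 100) = -53*((-4 + 932) + 100) = -53*(928 + 100) = -53*1028 = -54484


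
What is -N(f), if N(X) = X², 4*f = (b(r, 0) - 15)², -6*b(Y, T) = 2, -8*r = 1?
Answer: -279841/81 ≈ -3454.8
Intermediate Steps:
r = -⅛ (r = -⅛*1 = -⅛ ≈ -0.12500)
b(Y, T) = -⅓ (b(Y, T) = -⅙*2 = -⅓)
f = 529/9 (f = (-⅓ - 15)²/4 = (-46/3)²/4 = (¼)*(2116/9) = 529/9 ≈ 58.778)
-N(f) = -(529/9)² = -1*279841/81 = -279841/81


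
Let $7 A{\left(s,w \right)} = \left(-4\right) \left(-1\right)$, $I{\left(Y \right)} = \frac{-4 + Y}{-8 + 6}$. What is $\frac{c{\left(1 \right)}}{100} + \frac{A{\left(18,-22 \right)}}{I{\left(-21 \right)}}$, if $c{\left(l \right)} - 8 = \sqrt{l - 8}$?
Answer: $\frac{22}{175} + \frac{i \sqrt{7}}{100} \approx 0.12571 + 0.026458 i$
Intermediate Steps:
$I{\left(Y \right)} = 2 - \frac{Y}{2}$ ($I{\left(Y \right)} = \frac{-4 + Y}{-2} = \left(-4 + Y\right) \left(- \frac{1}{2}\right) = 2 - \frac{Y}{2}$)
$A{\left(s,w \right)} = \frac{4}{7}$ ($A{\left(s,w \right)} = \frac{\left(-4\right) \left(-1\right)}{7} = \frac{1}{7} \cdot 4 = \frac{4}{7}$)
$c{\left(l \right)} = 8 + \sqrt{-8 + l}$ ($c{\left(l \right)} = 8 + \sqrt{l - 8} = 8 + \sqrt{-8 + l}$)
$\frac{c{\left(1 \right)}}{100} + \frac{A{\left(18,-22 \right)}}{I{\left(-21 \right)}} = \frac{8 + \sqrt{-8 + 1}}{100} + \frac{4}{7 \left(2 - - \frac{21}{2}\right)} = \left(8 + \sqrt{-7}\right) \frac{1}{100} + \frac{4}{7 \left(2 + \frac{21}{2}\right)} = \left(8 + i \sqrt{7}\right) \frac{1}{100} + \frac{4}{7 \cdot \frac{25}{2}} = \left(\frac{2}{25} + \frac{i \sqrt{7}}{100}\right) + \frac{4}{7} \cdot \frac{2}{25} = \left(\frac{2}{25} + \frac{i \sqrt{7}}{100}\right) + \frac{8}{175} = \frac{22}{175} + \frac{i \sqrt{7}}{100}$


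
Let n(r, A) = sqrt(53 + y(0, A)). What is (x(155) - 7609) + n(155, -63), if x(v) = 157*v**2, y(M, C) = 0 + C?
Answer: 3764316 + I*sqrt(10) ≈ 3.7643e+6 + 3.1623*I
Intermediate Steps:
y(M, C) = C
n(r, A) = sqrt(53 + A)
(x(155) - 7609) + n(155, -63) = (157*155**2 - 7609) + sqrt(53 - 63) = (157*24025 - 7609) + sqrt(-10) = (3771925 - 7609) + I*sqrt(10) = 3764316 + I*sqrt(10)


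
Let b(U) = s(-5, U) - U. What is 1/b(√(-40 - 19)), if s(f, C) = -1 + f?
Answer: I/(√59 - 6*I) ≈ -0.063158 + 0.080854*I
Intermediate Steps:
b(U) = -6 - U (b(U) = (-1 - 5) - U = -6 - U)
1/b(√(-40 - 19)) = 1/(-6 - √(-40 - 19)) = 1/(-6 - √(-59)) = 1/(-6 - I*√59)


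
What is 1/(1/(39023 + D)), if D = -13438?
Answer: 25585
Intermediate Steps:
1/(1/(39023 + D)) = 1/(1/(39023 - 13438)) = 1/(1/25585) = 25585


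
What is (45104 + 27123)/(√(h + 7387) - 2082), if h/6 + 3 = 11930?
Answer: -150376614/4255775 - 72227*√78949/4255775 ≈ -40.103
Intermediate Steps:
h = 71562 (h = -18 + 6*11930 = -18 + 71580 = 71562)
(45104 + 27123)/(√(h + 7387) - 2082) = (45104 + 27123)/(√(71562 + 7387) - 2082) = 72227/(√78949 - 2082) = 72227/(-2082 + √78949)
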